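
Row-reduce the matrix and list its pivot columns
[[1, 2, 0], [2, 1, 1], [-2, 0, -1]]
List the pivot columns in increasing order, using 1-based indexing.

1, 2, 3

r2 ← r2 − 2·r1
  [  1   2   0 ]
  [  0  -3   1 ]
  [ -2   0  -1 ]
r3 ← r3 + 2·r1
  [ 1   2   0 ]
  [ 0  -3   1 ]
  [ 0   4  -1 ]
r2 ← -1/3·r2
  [ 1  2     0 ]
  [ 0  1  -1/3 ]
  [ 0  4    -1 ]
r3 ← r3 − 4·r2
  [ 1  2     0 ]
  [ 0  1  -1/3 ]
  [ 0  0   1/3 ]
r3 ← 3·r3
  [ 1  2     0 ]
  [ 0  1  -1/3 ]
  [ 0  0     1 ]
r2 ← r2 + 1/3·r3
  [ 1  2  0 ]
  [ 0  1  0 ]
  [ 0  0  1 ]
r1 ← r1 − 2·r2
  [ 1  0  0 ]
  [ 0  1  0 ]
  [ 0  0  1 ]
Pivot columns are the columns containing a leading 1.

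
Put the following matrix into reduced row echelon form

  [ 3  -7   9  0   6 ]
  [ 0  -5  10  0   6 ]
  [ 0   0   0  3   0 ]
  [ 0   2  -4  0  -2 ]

Multiply R1 by 1/3.
  [ 1  -7/3   3  0   2 ]
  [ 0    -5  10  0   6 ]
  [ 0     0   0  3   0 ]
  [ 0     2  -4  0  -2 ]
Multiply R2 by -1/5.
  [ 1  -7/3   3  0     2 ]
  [ 0     1  -2  0  -6/5 ]
  [ 0     0   0  3     0 ]
  [ 0     2  -4  0    -2 ]
Subtract 2 times R2 from R4.
  [ 1  -7/3   3  0     2 ]
  [ 0     1  -2  0  -6/5 ]
  [ 0     0   0  3     0 ]
  [ 0     0   0  0   2/5 ]
Multiply R3 by 1/3.
  [ 1  -7/3   3  0     2 ]
  [ 0     1  -2  0  -6/5 ]
  [ 0     0   0  1     0 ]
  [ 0     0   0  0   2/5 ]
Multiply R4 by 5/2.
  [ 1  -7/3   3  0     2 ]
  [ 0     1  -2  0  -6/5 ]
  [ 0     0   0  1     0 ]
  [ 0     0   0  0     1 ]
Add 6/5 times R4 to R2.
  [ 1  -7/3   3  0  2 ]
  [ 0     1  -2  0  0 ]
  [ 0     0   0  1  0 ]
  [ 0     0   0  0  1 ]
Subtract 2 times R4 from R1.
  [ 1  -7/3   3  0  0 ]
  [ 0     1  -2  0  0 ]
  [ 0     0   0  1  0 ]
  [ 0     0   0  0  1 ]
Add 7/3 times R2 to R1.
  [ 1  0  -5/3  0  0 ]
  [ 0  1    -2  0  0 ]
  [ 0  0     0  1  0 ]
  [ 0  0     0  0  1 ]

[[1, 0, -5/3, 0, 0], [0, 1, -2, 0, 0], [0, 0, 0, 1, 0], [0, 0, 0, 0, 1]]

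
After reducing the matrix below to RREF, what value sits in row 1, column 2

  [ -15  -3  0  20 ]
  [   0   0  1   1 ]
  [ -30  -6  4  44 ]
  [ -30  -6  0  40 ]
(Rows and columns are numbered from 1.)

R1 → -1/15·R1
  [   1  1/5  0  -4/3 ]
  [   0    0  1     1 ]
  [ -30   -6  4    44 ]
  [ -30   -6  0    40 ]
R3 → R3 + 30·R1
  [   1  1/5  0  -4/3 ]
  [   0    0  1     1 ]
  [   0    0  4     4 ]
  [ -30   -6  0    40 ]
R4 → R4 + 30·R1
  [ 1  1/5  0  -4/3 ]
  [ 0    0  1     1 ]
  [ 0    0  4     4 ]
  [ 0    0  0     0 ]
R3 → R3 − 4·R2
  [ 1  1/5  0  -4/3 ]
  [ 0    0  1     1 ]
  [ 0    0  0     0 ]
  [ 0    0  0     0 ]

1/5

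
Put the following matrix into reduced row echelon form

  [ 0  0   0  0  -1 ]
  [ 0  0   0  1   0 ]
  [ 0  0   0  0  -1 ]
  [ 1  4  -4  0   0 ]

[[1, 4, -4, 0, 0], [0, 0, 0, 1, 0], [0, 0, 0, 0, 1], [0, 0, 0, 0, 0]]

r1 <=> r4
r3 → -1·r3
r4 → r4 + r3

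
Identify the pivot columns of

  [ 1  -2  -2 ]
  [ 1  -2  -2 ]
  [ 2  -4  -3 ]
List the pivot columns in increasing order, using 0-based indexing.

ρ2 -> ρ2 − ρ1
  [ 1  -2  -2 ]
  [ 0   0   0 ]
  [ 2  -4  -3 ]
ρ3 -> ρ3 − 2·ρ1
  [ 1  -2  -2 ]
  [ 0   0   0 ]
  [ 0   0   1 ]
ρ2 <-> ρ3
  [ 1  -2  -2 ]
  [ 0   0   1 ]
  [ 0   0   0 ]
ρ1 -> ρ1 + 2·ρ2
  [ 1  -2  0 ]
  [ 0   0  1 ]
  [ 0   0  0 ]
Pivot columns are the columns containing a leading 1.

0, 2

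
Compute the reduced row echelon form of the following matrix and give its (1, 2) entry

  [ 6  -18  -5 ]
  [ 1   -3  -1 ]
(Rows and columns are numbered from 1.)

Multiply r1 by 1/6.
Subtract r1 from r2.
Multiply r2 by -6.
Add 5/6 times r2 to r1.

-3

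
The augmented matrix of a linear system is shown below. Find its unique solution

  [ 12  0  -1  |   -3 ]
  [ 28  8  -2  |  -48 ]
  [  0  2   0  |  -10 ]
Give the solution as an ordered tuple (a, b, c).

(-1/2, -5, -3)

R1 ← 1/12·R1
  [  1  0  -1/12  |  -1/4 ]
  [ 28  8     -2  |   -48 ]
  [  0  2      0  |   -10 ]
R2 ← R2 − 28·R1
  [ 1  0  -1/12  |  -1/4 ]
  [ 0  8    1/3  |   -41 ]
  [ 0  2      0  |   -10 ]
R2 ← 1/8·R2
  [ 1  0  -1/12  |   -1/4 ]
  [ 0  1   1/24  |  -41/8 ]
  [ 0  2      0  |    -10 ]
R3 ← R3 − 2·R2
  [ 1  0  -1/12  |   -1/4 ]
  [ 0  1   1/24  |  -41/8 ]
  [ 0  0  -1/12  |    1/4 ]
R3 ← -12·R3
  [ 1  0  -1/12  |   -1/4 ]
  [ 0  1   1/24  |  -41/8 ]
  [ 0  0      1  |     -3 ]
R2 ← R2 − 1/24·R3
  [ 1  0  -1/12  |  -1/4 ]
  [ 0  1      0  |    -5 ]
  [ 0  0      1  |    -3 ]
R1 ← R1 + 1/12·R3
  [ 1  0  0  |  -1/2 ]
  [ 0  1  0  |    -5 ]
  [ 0  0  1  |    -3 ]
Reading off the last column: a = -1/2, b = -5, c = -3.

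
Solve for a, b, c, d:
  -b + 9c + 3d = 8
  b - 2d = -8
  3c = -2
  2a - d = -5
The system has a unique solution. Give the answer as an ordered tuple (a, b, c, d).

(1/2, 4, -2/3, 6)

Form the augmented matrix and row-reduce:
  [ 0  -1  9   3  |   8 ]
  [ 0   1  0  -2  |  -8 ]
  [ 0   0  3   0  |  -2 ]
  [ 2   0  0  -1  |  -5 ]
r1 <=> r4
  [ 2   0  0  -1  |  -5 ]
  [ 0   1  0  -2  |  -8 ]
  [ 0   0  3   0  |  -2 ]
  [ 0  -1  9   3  |   8 ]
r1 -> 1/2·r1
  [ 1   0  0  -1/2  |  -5/2 ]
  [ 0   1  0    -2  |    -8 ]
  [ 0   0  3     0  |    -2 ]
  [ 0  -1  9     3  |     8 ]
r4 -> r4 + r2
  [ 1  0  0  -1/2  |  -5/2 ]
  [ 0  1  0    -2  |    -8 ]
  [ 0  0  3     0  |    -2 ]
  [ 0  0  9     1  |     0 ]
r3 -> 1/3·r3
  [ 1  0  0  -1/2  |  -5/2 ]
  [ 0  1  0    -2  |    -8 ]
  [ 0  0  1     0  |  -2/3 ]
  [ 0  0  9     1  |     0 ]
r4 -> r4 − 9·r3
  [ 1  0  0  -1/2  |  -5/2 ]
  [ 0  1  0    -2  |    -8 ]
  [ 0  0  1     0  |  -2/3 ]
  [ 0  0  0     1  |     6 ]
r2 -> r2 + 2·r4
  [ 1  0  0  -1/2  |  -5/2 ]
  [ 0  1  0     0  |     4 ]
  [ 0  0  1     0  |  -2/3 ]
  [ 0  0  0     1  |     6 ]
r1 -> r1 + 1/2·r4
  [ 1  0  0  0  |   1/2 ]
  [ 0  1  0  0  |     4 ]
  [ 0  0  1  0  |  -2/3 ]
  [ 0  0  0  1  |     6 ]
Reading off the last column: a = 1/2, b = 4, c = -2/3, d = 6.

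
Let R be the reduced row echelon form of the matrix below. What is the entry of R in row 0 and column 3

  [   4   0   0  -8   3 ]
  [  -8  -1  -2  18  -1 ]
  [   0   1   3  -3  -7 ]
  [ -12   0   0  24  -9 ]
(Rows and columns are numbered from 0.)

R1 ← 1/4·R1
  [   1   0   0  -2  3/4 ]
  [  -8  -1  -2  18   -1 ]
  [   0   1   3  -3   -7 ]
  [ -12   0   0  24   -9 ]
R2 ← R2 + 8·R1
  [   1   0   0  -2  3/4 ]
  [   0  -1  -2   2    5 ]
  [   0   1   3  -3   -7 ]
  [ -12   0   0  24   -9 ]
R4 ← R4 + 12·R1
  [ 1   0   0  -2  3/4 ]
  [ 0  -1  -2   2    5 ]
  [ 0   1   3  -3   -7 ]
  [ 0   0   0   0    0 ]
R2 ← -1·R2
  [ 1  0  0  -2  3/4 ]
  [ 0  1  2  -2   -5 ]
  [ 0  1  3  -3   -7 ]
  [ 0  0  0   0    0 ]
R3 ← R3 − R2
  [ 1  0  0  -2  3/4 ]
  [ 0  1  2  -2   -5 ]
  [ 0  0  1  -1   -2 ]
  [ 0  0  0   0    0 ]
R2 ← R2 − 2·R3
  [ 1  0  0  -2  3/4 ]
  [ 0  1  0   0   -1 ]
  [ 0  0  1  -1   -2 ]
  [ 0  0  0   0    0 ]

-2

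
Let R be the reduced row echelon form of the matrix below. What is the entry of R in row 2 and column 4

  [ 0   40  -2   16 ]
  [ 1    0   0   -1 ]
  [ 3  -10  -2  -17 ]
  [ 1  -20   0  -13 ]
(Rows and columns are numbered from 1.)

r1 <-> r2
  [ 1    0   0   -1 ]
  [ 0   40  -2   16 ]
  [ 3  -10  -2  -17 ]
  [ 1  -20   0  -13 ]
r3 → r3 − 3·r1
  [ 1    0   0   -1 ]
  [ 0   40  -2   16 ]
  [ 0  -10  -2  -14 ]
  [ 1  -20   0  -13 ]
r4 → r4 − r1
  [ 1    0   0   -1 ]
  [ 0   40  -2   16 ]
  [ 0  -10  -2  -14 ]
  [ 0  -20   0  -12 ]
r2 → 1/40·r2
  [ 1    0      0   -1 ]
  [ 0    1  -1/20  2/5 ]
  [ 0  -10     -2  -14 ]
  [ 0  -20      0  -12 ]
r3 → r3 + 10·r2
  [ 1    0      0   -1 ]
  [ 0    1  -1/20  2/5 ]
  [ 0    0   -5/2  -10 ]
  [ 0  -20      0  -12 ]
r4 → r4 + 20·r2
  [ 1  0      0   -1 ]
  [ 0  1  -1/20  2/5 ]
  [ 0  0   -5/2  -10 ]
  [ 0  0     -1   -4 ]
r3 → -2/5·r3
  [ 1  0      0   -1 ]
  [ 0  1  -1/20  2/5 ]
  [ 0  0      1    4 ]
  [ 0  0     -1   -4 ]
r4 → r4 + r3
  [ 1  0      0   -1 ]
  [ 0  1  -1/20  2/5 ]
  [ 0  0      1    4 ]
  [ 0  0      0    0 ]
r2 → r2 + 1/20·r3
  [ 1  0  0   -1 ]
  [ 0  1  0  3/5 ]
  [ 0  0  1    4 ]
  [ 0  0  0    0 ]

3/5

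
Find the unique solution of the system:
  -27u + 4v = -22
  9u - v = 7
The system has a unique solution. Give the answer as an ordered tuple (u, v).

(2/3, -1)

Form the augmented matrix and row-reduce:
  [ -27   4  |  -22 ]
  [   9  -1  |    7 ]
R1 → -1/27·R1
R2 → R2 − 9·R1
R2 → 3·R2
R1 → R1 + 4/27·R2
Reading off the last column: u = 2/3, v = -1.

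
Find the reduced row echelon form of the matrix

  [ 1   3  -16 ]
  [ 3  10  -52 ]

Subtract 3 times R1 from R2.
  [ 1  3  -16 ]
  [ 0  1   -4 ]
Subtract 3 times R2 from R1.
  [ 1  0  -4 ]
  [ 0  1  -4 ]

[[1, 0, -4], [0, 1, -4]]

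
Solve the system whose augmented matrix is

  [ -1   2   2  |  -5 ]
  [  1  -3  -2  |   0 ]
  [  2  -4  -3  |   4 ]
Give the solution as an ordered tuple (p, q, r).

Multiply R1 by -1.
  [ 1  -2  -2  |  5 ]
  [ 1  -3  -2  |  0 ]
  [ 2  -4  -3  |  4 ]
Subtract R1 from R2.
  [ 1  -2  -2  |   5 ]
  [ 0  -1   0  |  -5 ]
  [ 2  -4  -3  |   4 ]
Subtract 2 times R1 from R3.
  [ 1  -2  -2  |   5 ]
  [ 0  -1   0  |  -5 ]
  [ 0   0   1  |  -6 ]
Multiply R2 by -1.
  [ 1  -2  -2  |   5 ]
  [ 0   1   0  |   5 ]
  [ 0   0   1  |  -6 ]
Add 2 times R3 to R1.
  [ 1  -2  0  |  -7 ]
  [ 0   1  0  |   5 ]
  [ 0   0  1  |  -6 ]
Add 2 times R2 to R1.
  [ 1  0  0  |   3 ]
  [ 0  1  0  |   5 ]
  [ 0  0  1  |  -6 ]
Reading off the last column: p = 3, q = 5, r = -6.

(3, 5, -6)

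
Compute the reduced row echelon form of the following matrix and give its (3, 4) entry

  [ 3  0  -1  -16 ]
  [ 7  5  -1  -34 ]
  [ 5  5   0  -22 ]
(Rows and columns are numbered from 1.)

Multiply r1 by 1/3.
  [ 1  0  -1/3  -16/3 ]
  [ 7  5    -1    -34 ]
  [ 5  5     0    -22 ]
Subtract 7 times r1 from r2.
  [ 1  0  -1/3  -16/3 ]
  [ 0  5   4/3   10/3 ]
  [ 5  5     0    -22 ]
Subtract 5 times r1 from r3.
  [ 1  0  -1/3  -16/3 ]
  [ 0  5   4/3   10/3 ]
  [ 0  5   5/3   14/3 ]
Multiply r2 by 1/5.
  [ 1  0  -1/3  -16/3 ]
  [ 0  1  4/15    2/3 ]
  [ 0  5   5/3   14/3 ]
Subtract 5 times r2 from r3.
  [ 1  0  -1/3  -16/3 ]
  [ 0  1  4/15    2/3 ]
  [ 0  0   1/3    4/3 ]
Multiply r3 by 3.
  [ 1  0  -1/3  -16/3 ]
  [ 0  1  4/15    2/3 ]
  [ 0  0     1      4 ]
Subtract 4/15 times r3 from r2.
  [ 1  0  -1/3  -16/3 ]
  [ 0  1     0   -2/5 ]
  [ 0  0     1      4 ]
Add 1/3 times r3 to r1.
  [ 1  0  0    -4 ]
  [ 0  1  0  -2/5 ]
  [ 0  0  1     4 ]

4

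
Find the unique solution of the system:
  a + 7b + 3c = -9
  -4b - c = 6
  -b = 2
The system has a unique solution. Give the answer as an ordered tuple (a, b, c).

(-1, -2, 2)

Form the augmented matrix and row-reduce:
  [ 1   7   3  |  -9 ]
  [ 0  -4  -1  |   6 ]
  [ 0  -1   0  |   2 ]
R2 ← -1/4·R2
  [ 1   7    3  |    -9 ]
  [ 0   1  1/4  |  -3/2 ]
  [ 0  -1    0  |     2 ]
R3 ← R3 + R2
  [ 1  7    3  |    -9 ]
  [ 0  1  1/4  |  -3/2 ]
  [ 0  0  1/4  |   1/2 ]
R3 ← 4·R3
  [ 1  7    3  |    -9 ]
  [ 0  1  1/4  |  -3/2 ]
  [ 0  0    1  |     2 ]
R2 ← R2 − 1/4·R3
  [ 1  7  3  |  -9 ]
  [ 0  1  0  |  -2 ]
  [ 0  0  1  |   2 ]
R1 ← R1 − 3·R3
  [ 1  7  0  |  -15 ]
  [ 0  1  0  |   -2 ]
  [ 0  0  1  |    2 ]
R1 ← R1 − 7·R2
  [ 1  0  0  |  -1 ]
  [ 0  1  0  |  -2 ]
  [ 0  0  1  |   2 ]
Reading off the last column: a = -1, b = -2, c = 2.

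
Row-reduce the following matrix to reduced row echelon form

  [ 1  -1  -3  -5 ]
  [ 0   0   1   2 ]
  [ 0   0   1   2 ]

[[1, -1, 0, 1], [0, 0, 1, 2], [0, 0, 0, 0]]

R3 -> R3 − R2
  [ 1  -1  -3  -5 ]
  [ 0   0   1   2 ]
  [ 0   0   0   0 ]
R1 -> R1 + 3·R2
  [ 1  -1  0  1 ]
  [ 0   0  1  2 ]
  [ 0   0  0  0 ]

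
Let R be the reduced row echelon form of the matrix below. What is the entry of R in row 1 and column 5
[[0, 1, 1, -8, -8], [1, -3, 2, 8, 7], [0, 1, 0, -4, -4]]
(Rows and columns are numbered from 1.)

3

R1 <-> R2
R3 ← R3 − R2
R3 ← -1·R3
R2 ← R2 − R3
R1 ← R1 − 2·R3
R1 ← R1 + 3·R2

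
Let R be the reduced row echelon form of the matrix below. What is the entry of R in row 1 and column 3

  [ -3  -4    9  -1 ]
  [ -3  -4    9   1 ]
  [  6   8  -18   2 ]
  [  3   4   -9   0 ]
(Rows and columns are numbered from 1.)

-3

ρ1 → -1/3·ρ1
  [  1  4/3   -3  1/3 ]
  [ -3   -4    9    1 ]
  [  6    8  -18    2 ]
  [  3    4   -9    0 ]
ρ2 → ρ2 + 3·ρ1
  [ 1  4/3   -3  1/3 ]
  [ 0    0    0    2 ]
  [ 6    8  -18    2 ]
  [ 3    4   -9    0 ]
ρ3 → ρ3 − 6·ρ1
  [ 1  4/3  -3  1/3 ]
  [ 0    0   0    2 ]
  [ 0    0   0    0 ]
  [ 3    4  -9    0 ]
ρ4 → ρ4 − 3·ρ1
  [ 1  4/3  -3  1/3 ]
  [ 0    0   0    2 ]
  [ 0    0   0    0 ]
  [ 0    0   0   -1 ]
ρ2 → 1/2·ρ2
  [ 1  4/3  -3  1/3 ]
  [ 0    0   0    1 ]
  [ 0    0   0    0 ]
  [ 0    0   0   -1 ]
ρ4 → ρ4 + ρ2
  [ 1  4/3  -3  1/3 ]
  [ 0    0   0    1 ]
  [ 0    0   0    0 ]
  [ 0    0   0    0 ]
ρ1 → ρ1 − 1/3·ρ2
  [ 1  4/3  -3  0 ]
  [ 0    0   0  1 ]
  [ 0    0   0  0 ]
  [ 0    0   0  0 ]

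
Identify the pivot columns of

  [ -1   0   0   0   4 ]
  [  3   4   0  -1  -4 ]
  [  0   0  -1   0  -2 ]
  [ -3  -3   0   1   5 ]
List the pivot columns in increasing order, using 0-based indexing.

0, 1, 2, 3

R1 → -1·R1
  [  1   0   0   0  -4 ]
  [  3   4   0  -1  -4 ]
  [  0   0  -1   0  -2 ]
  [ -3  -3   0   1   5 ]
R2 → R2 − 3·R1
  [  1   0   0   0  -4 ]
  [  0   4   0  -1   8 ]
  [  0   0  -1   0  -2 ]
  [ -3  -3   0   1   5 ]
R4 → R4 + 3·R1
  [ 1   0   0   0  -4 ]
  [ 0   4   0  -1   8 ]
  [ 0   0  -1   0  -2 ]
  [ 0  -3   0   1  -7 ]
R2 → 1/4·R2
  [ 1   0   0     0  -4 ]
  [ 0   1   0  -1/4   2 ]
  [ 0   0  -1     0  -2 ]
  [ 0  -3   0     1  -7 ]
R4 → R4 + 3·R2
  [ 1  0   0     0  -4 ]
  [ 0  1   0  -1/4   2 ]
  [ 0  0  -1     0  -2 ]
  [ 0  0   0   1/4  -1 ]
R3 → -1·R3
  [ 1  0  0     0  -4 ]
  [ 0  1  0  -1/4   2 ]
  [ 0  0  1     0   2 ]
  [ 0  0  0   1/4  -1 ]
R4 → 4·R4
  [ 1  0  0     0  -4 ]
  [ 0  1  0  -1/4   2 ]
  [ 0  0  1     0   2 ]
  [ 0  0  0     1  -4 ]
R2 → R2 + 1/4·R4
  [ 1  0  0  0  -4 ]
  [ 0  1  0  0   1 ]
  [ 0  0  1  0   2 ]
  [ 0  0  0  1  -4 ]
Pivot columns are the columns containing a leading 1.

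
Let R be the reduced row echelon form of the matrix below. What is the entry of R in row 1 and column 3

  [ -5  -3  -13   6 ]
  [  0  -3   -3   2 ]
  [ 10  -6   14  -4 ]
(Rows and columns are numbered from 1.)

r1 → -1/5·r1
  [  1  3/5  13/5  -6/5 ]
  [  0   -3    -3     2 ]
  [ 10   -6    14    -4 ]
r3 → r3 − 10·r1
  [ 1  3/5  13/5  -6/5 ]
  [ 0   -3    -3     2 ]
  [ 0  -12   -12     8 ]
r2 → -1/3·r2
  [ 1  3/5  13/5  -6/5 ]
  [ 0    1     1  -2/3 ]
  [ 0  -12   -12     8 ]
r3 → r3 + 12·r2
  [ 1  3/5  13/5  -6/5 ]
  [ 0    1     1  -2/3 ]
  [ 0    0     0     0 ]
r1 → r1 − 3/5·r2
  [ 1  0  2  -4/5 ]
  [ 0  1  1  -2/3 ]
  [ 0  0  0     0 ]

2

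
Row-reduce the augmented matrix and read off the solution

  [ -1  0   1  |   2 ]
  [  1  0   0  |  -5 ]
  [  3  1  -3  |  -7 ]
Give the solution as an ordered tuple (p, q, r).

(-5, -1, -3)

Multiply r1 by -1.
Subtract r1 from r2.
Subtract 3 times r1 from r3.
Swap r2 and r3.
Add r3 to r1.
Reading off the last column: p = -5, q = -1, r = -3.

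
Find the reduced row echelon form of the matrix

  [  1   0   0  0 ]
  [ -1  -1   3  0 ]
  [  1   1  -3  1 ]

[[1, 0, 0, 0], [0, 1, -3, 0], [0, 0, 0, 1]]

R2 → R2 + R1
  [ 1   0   0  0 ]
  [ 0  -1   3  0 ]
  [ 1   1  -3  1 ]
R3 → R3 − R1
  [ 1   0   0  0 ]
  [ 0  -1   3  0 ]
  [ 0   1  -3  1 ]
R2 → -1·R2
  [ 1  0   0  0 ]
  [ 0  1  -3  0 ]
  [ 0  1  -3  1 ]
R3 → R3 − R2
  [ 1  0   0  0 ]
  [ 0  1  -3  0 ]
  [ 0  0   0  1 ]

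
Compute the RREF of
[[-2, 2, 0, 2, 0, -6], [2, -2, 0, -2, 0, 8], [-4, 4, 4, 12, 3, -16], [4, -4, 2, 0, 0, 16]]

Multiply R1 by -1/2.
Subtract 2 times R1 from R2.
Add 4 times R1 to R3.
Subtract 4 times R1 from R4.
Swap R2 and R3.
Multiply R2 by 1/4.
Subtract 2 times R2 from R4.
Swap R3 and R4.
Multiply R3 by -2/3.
Multiply R4 by 1/2.
Add 4 times R4 to R3.
Add R4 to R2.
Subtract 3 times R4 from R1.
Subtract 3/4 times R3 from R2.

[[1, -1, 0, -1, 0, 0], [0, 0, 1, 2, 0, 0], [0, 0, 0, 0, 1, 0], [0, 0, 0, 0, 0, 1]]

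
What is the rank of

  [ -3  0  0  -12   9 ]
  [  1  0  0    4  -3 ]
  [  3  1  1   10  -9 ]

rank = 2

r1 ← -1/3·r1
  [ 1  0  0   4  -3 ]
  [ 1  0  0   4  -3 ]
  [ 3  1  1  10  -9 ]
r2 ← r2 − r1
  [ 1  0  0   4  -3 ]
  [ 0  0  0   0   0 ]
  [ 3  1  1  10  -9 ]
r3 ← r3 − 3·r1
  [ 1  0  0   4  -3 ]
  [ 0  0  0   0   0 ]
  [ 0  1  1  -2   0 ]
r2 ↔ r3
  [ 1  0  0   4  -3 ]
  [ 0  1  1  -2   0 ]
  [ 0  0  0   0   0 ]
The reduced form has 2 nonzero rows.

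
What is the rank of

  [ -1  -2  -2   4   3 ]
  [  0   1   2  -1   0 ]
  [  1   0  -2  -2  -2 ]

r1 ← -1·r1
  [ 1  2   2  -4  -3 ]
  [ 0  1   2  -1   0 ]
  [ 1  0  -2  -2  -2 ]
r3 ← r3 − r1
  [ 1   2   2  -4  -3 ]
  [ 0   1   2  -1   0 ]
  [ 0  -2  -4   2   1 ]
r3 ← r3 + 2·r2
  [ 1  2  2  -4  -3 ]
  [ 0  1  2  -1   0 ]
  [ 0  0  0   0   1 ]
r1 ← r1 + 3·r3
  [ 1  2  2  -4  0 ]
  [ 0  1  2  -1  0 ]
  [ 0  0  0   0  1 ]
r1 ← r1 − 2·r2
  [ 1  0  -2  -2  0 ]
  [ 0  1   2  -1  0 ]
  [ 0  0   0   0  1 ]
The reduced form has 3 nonzero rows.

rank = 3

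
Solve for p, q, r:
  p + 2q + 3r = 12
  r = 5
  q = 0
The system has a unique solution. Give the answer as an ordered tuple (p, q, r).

(-3, 0, 5)

Form the augmented matrix and row-reduce:
  [ 1  2  3  |  12 ]
  [ 0  0  1  |   5 ]
  [ 0  1  0  |   0 ]
R2 ↔ R3
R1 := R1 − 3·R3
R1 := R1 − 2·R2
Reading off the last column: p = -3, q = 0, r = 5.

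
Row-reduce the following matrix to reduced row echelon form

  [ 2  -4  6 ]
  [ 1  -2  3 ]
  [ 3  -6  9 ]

R1 := 1/2·R1
  [ 1  -2  3 ]
  [ 1  -2  3 ]
  [ 3  -6  9 ]
R2 := R2 − R1
  [ 1  -2  3 ]
  [ 0   0  0 ]
  [ 3  -6  9 ]
R3 := R3 − 3·R1
  [ 1  -2  3 ]
  [ 0   0  0 ]
  [ 0   0  0 ]

[[1, -2, 3], [0, 0, 0], [0, 0, 0]]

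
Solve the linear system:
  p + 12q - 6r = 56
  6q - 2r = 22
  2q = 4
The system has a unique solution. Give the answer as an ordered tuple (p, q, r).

Form the augmented matrix and row-reduce:
  [ 1  12  -6  |  56 ]
  [ 0   6  -2  |  22 ]
  [ 0   2   0  |   4 ]
R2 := 1/6·R2
  [ 1  12    -6  |    56 ]
  [ 0   1  -1/3  |  11/3 ]
  [ 0   2     0  |     4 ]
R3 := R3 − 2·R2
  [ 1  12    -6  |     56 ]
  [ 0   1  -1/3  |   11/3 ]
  [ 0   0   2/3  |  -10/3 ]
R3 := 3/2·R3
  [ 1  12    -6  |    56 ]
  [ 0   1  -1/3  |  11/3 ]
  [ 0   0     1  |    -5 ]
R2 := R2 + 1/3·R3
  [ 1  12  -6  |  56 ]
  [ 0   1   0  |   2 ]
  [ 0   0   1  |  -5 ]
R1 := R1 + 6·R3
  [ 1  12  0  |  26 ]
  [ 0   1  0  |   2 ]
  [ 0   0  1  |  -5 ]
R1 := R1 − 12·R2
  [ 1  0  0  |   2 ]
  [ 0  1  0  |   2 ]
  [ 0  0  1  |  -5 ]
Reading off the last column: p = 2, q = 2, r = -5.

(2, 2, -5)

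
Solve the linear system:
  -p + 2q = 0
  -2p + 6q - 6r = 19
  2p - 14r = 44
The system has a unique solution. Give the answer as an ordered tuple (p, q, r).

Form the augmented matrix and row-reduce:
  [ -1  2    0  |   0 ]
  [ -2  6   -6  |  19 ]
  [  2  0  -14  |  44 ]
R1 := -1·R1
  [  1  -2    0  |   0 ]
  [ -2   6   -6  |  19 ]
  [  2   0  -14  |  44 ]
R2 := R2 + 2·R1
  [ 1  -2    0  |   0 ]
  [ 0   2   -6  |  19 ]
  [ 2   0  -14  |  44 ]
R3 := R3 − 2·R1
  [ 1  -2    0  |   0 ]
  [ 0   2   -6  |  19 ]
  [ 0   4  -14  |  44 ]
R2 := 1/2·R2
  [ 1  -2    0  |     0 ]
  [ 0   1   -3  |  19/2 ]
  [ 0   4  -14  |    44 ]
R3 := R3 − 4·R2
  [ 1  -2   0  |     0 ]
  [ 0   1  -3  |  19/2 ]
  [ 0   0  -2  |     6 ]
R3 := -1/2·R3
  [ 1  -2   0  |     0 ]
  [ 0   1  -3  |  19/2 ]
  [ 0   0   1  |    -3 ]
R2 := R2 + 3·R3
  [ 1  -2  0  |    0 ]
  [ 0   1  0  |  1/2 ]
  [ 0   0  1  |   -3 ]
R1 := R1 + 2·R2
  [ 1  0  0  |    1 ]
  [ 0  1  0  |  1/2 ]
  [ 0  0  1  |   -3 ]
Reading off the last column: p = 1, q = 1/2, r = -3.

(1, 1/2, -3)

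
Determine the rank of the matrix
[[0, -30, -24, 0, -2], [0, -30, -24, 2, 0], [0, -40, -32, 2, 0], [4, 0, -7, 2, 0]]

rank = 4

Swap ρ1 and ρ4.
  [ 4    0   -7  2   0 ]
  [ 0  -30  -24  2   0 ]
  [ 0  -40  -32  2   0 ]
  [ 0  -30  -24  0  -2 ]
Multiply ρ1 by 1/4.
  [ 1    0  -7/4  1/2   0 ]
  [ 0  -30   -24    2   0 ]
  [ 0  -40   -32    2   0 ]
  [ 0  -30   -24    0  -2 ]
Multiply ρ2 by -1/30.
  [ 1    0  -7/4    1/2   0 ]
  [ 0    1   4/5  -1/15   0 ]
  [ 0  -40   -32      2   0 ]
  [ 0  -30   -24      0  -2 ]
Add 40 times ρ2 to ρ3.
  [ 1    0  -7/4    1/2   0 ]
  [ 0    1   4/5  -1/15   0 ]
  [ 0    0     0   -2/3   0 ]
  [ 0  -30   -24      0  -2 ]
Add 30 times ρ2 to ρ4.
  [ 1  0  -7/4    1/2   0 ]
  [ 0  1   4/5  -1/15   0 ]
  [ 0  0     0   -2/3   0 ]
  [ 0  0     0     -2  -2 ]
Multiply ρ3 by -3/2.
  [ 1  0  -7/4    1/2   0 ]
  [ 0  1   4/5  -1/15   0 ]
  [ 0  0     0      1   0 ]
  [ 0  0     0     -2  -2 ]
Add 2 times ρ3 to ρ4.
  [ 1  0  -7/4    1/2   0 ]
  [ 0  1   4/5  -1/15   0 ]
  [ 0  0     0      1   0 ]
  [ 0  0     0      0  -2 ]
Multiply ρ4 by -1/2.
  [ 1  0  -7/4    1/2  0 ]
  [ 0  1   4/5  -1/15  0 ]
  [ 0  0     0      1  0 ]
  [ 0  0     0      0  1 ]
Add 1/15 times ρ3 to ρ2.
  [ 1  0  -7/4  1/2  0 ]
  [ 0  1   4/5    0  0 ]
  [ 0  0     0    1  0 ]
  [ 0  0     0    0  1 ]
Subtract 1/2 times ρ3 from ρ1.
  [ 1  0  -7/4  0  0 ]
  [ 0  1   4/5  0  0 ]
  [ 0  0     0  1  0 ]
  [ 0  0     0  0  1 ]
The reduced form has 4 nonzero rows.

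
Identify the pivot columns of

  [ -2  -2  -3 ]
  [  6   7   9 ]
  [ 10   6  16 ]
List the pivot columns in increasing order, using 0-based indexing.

R1 := -1/2·R1
  [  1  1  3/2 ]
  [  6  7    9 ]
  [ 10  6   16 ]
R2 := R2 − 6·R1
  [  1  1  3/2 ]
  [  0  1    0 ]
  [ 10  6   16 ]
R3 := R3 − 10·R1
  [ 1   1  3/2 ]
  [ 0   1    0 ]
  [ 0  -4    1 ]
R3 := R3 + 4·R2
  [ 1  1  3/2 ]
  [ 0  1    0 ]
  [ 0  0    1 ]
R1 := R1 − 3/2·R3
  [ 1  1  0 ]
  [ 0  1  0 ]
  [ 0  0  1 ]
R1 := R1 − R2
  [ 1  0  0 ]
  [ 0  1  0 ]
  [ 0  0  1 ]
Pivot columns are the columns containing a leading 1.

0, 1, 2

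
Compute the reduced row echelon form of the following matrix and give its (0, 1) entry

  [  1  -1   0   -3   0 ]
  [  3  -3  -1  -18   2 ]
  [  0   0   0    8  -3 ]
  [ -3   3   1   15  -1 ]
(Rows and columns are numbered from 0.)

r2 -> r2 − 3·r1
r4 -> r4 + 3·r1
r2 -> -1·r2
r4 -> r4 − r2
r3 -> 1/8·r3
r4 -> r4 + 3·r3
r4 -> -8·r4
r3 -> r3 + 3/8·r4
r2 -> r2 + 2·r4
r2 -> r2 − 9·r3
r1 -> r1 + 3·r3

-1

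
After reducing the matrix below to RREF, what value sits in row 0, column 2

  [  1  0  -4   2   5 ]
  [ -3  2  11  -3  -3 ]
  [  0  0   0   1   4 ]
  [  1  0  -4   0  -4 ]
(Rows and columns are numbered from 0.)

-4

r2 -> r2 + 3·r1
  [ 1  0  -4  2   5 ]
  [ 0  2  -1  3  12 ]
  [ 0  0   0  1   4 ]
  [ 1  0  -4  0  -4 ]
r4 -> r4 − r1
  [ 1  0  -4   2   5 ]
  [ 0  2  -1   3  12 ]
  [ 0  0   0   1   4 ]
  [ 0  0   0  -2  -9 ]
r2 -> 1/2·r2
  [ 1  0    -4    2   5 ]
  [ 0  1  -1/2  3/2   6 ]
  [ 0  0     0    1   4 ]
  [ 0  0     0   -2  -9 ]
r4 -> r4 + 2·r3
  [ 1  0    -4    2   5 ]
  [ 0  1  -1/2  3/2   6 ]
  [ 0  0     0    1   4 ]
  [ 0  0     0    0  -1 ]
r4 -> -1·r4
  [ 1  0    -4    2  5 ]
  [ 0  1  -1/2  3/2  6 ]
  [ 0  0     0    1  4 ]
  [ 0  0     0    0  1 ]
r3 -> r3 − 4·r4
  [ 1  0    -4    2  5 ]
  [ 0  1  -1/2  3/2  6 ]
  [ 0  0     0    1  0 ]
  [ 0  0     0    0  1 ]
r2 -> r2 − 6·r4
  [ 1  0    -4    2  5 ]
  [ 0  1  -1/2  3/2  0 ]
  [ 0  0     0    1  0 ]
  [ 0  0     0    0  1 ]
r1 -> r1 − 5·r4
  [ 1  0    -4    2  0 ]
  [ 0  1  -1/2  3/2  0 ]
  [ 0  0     0    1  0 ]
  [ 0  0     0    0  1 ]
r2 -> r2 − 3/2·r3
  [ 1  0    -4  2  0 ]
  [ 0  1  -1/2  0  0 ]
  [ 0  0     0  1  0 ]
  [ 0  0     0  0  1 ]
r1 -> r1 − 2·r3
  [ 1  0    -4  0  0 ]
  [ 0  1  -1/2  0  0 ]
  [ 0  0     0  1  0 ]
  [ 0  0     0  0  1 ]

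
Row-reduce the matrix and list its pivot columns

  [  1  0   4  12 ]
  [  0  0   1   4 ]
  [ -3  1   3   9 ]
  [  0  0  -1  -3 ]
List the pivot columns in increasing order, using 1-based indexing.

1, 2, 3, 4

R3 := R3 + 3·R1
  [ 1  0   4  12 ]
  [ 0  0   1   4 ]
  [ 0  1  15  45 ]
  [ 0  0  -1  -3 ]
R2 <-> R3
  [ 1  0   4  12 ]
  [ 0  1  15  45 ]
  [ 0  0   1   4 ]
  [ 0  0  -1  -3 ]
R4 := R4 + R3
  [ 1  0   4  12 ]
  [ 0  1  15  45 ]
  [ 0  0   1   4 ]
  [ 0  0   0   1 ]
R3 := R3 − 4·R4
  [ 1  0   4  12 ]
  [ 0  1  15  45 ]
  [ 0  0   1   0 ]
  [ 0  0   0   1 ]
R2 := R2 − 45·R4
  [ 1  0   4  12 ]
  [ 0  1  15   0 ]
  [ 0  0   1   0 ]
  [ 0  0   0   1 ]
R1 := R1 − 12·R4
  [ 1  0   4  0 ]
  [ 0  1  15  0 ]
  [ 0  0   1  0 ]
  [ 0  0   0  1 ]
R2 := R2 − 15·R3
  [ 1  0  4  0 ]
  [ 0  1  0  0 ]
  [ 0  0  1  0 ]
  [ 0  0  0  1 ]
R1 := R1 − 4·R3
  [ 1  0  0  0 ]
  [ 0  1  0  0 ]
  [ 0  0  1  0 ]
  [ 0  0  0  1 ]
Pivot columns are the columns containing a leading 1.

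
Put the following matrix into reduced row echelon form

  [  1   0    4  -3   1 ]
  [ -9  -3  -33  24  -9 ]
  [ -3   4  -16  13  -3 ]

R2 := R2 + 9·R1
  [  1   0    4  -3   1 ]
  [  0  -3    3  -3   0 ]
  [ -3   4  -16  13  -3 ]
R3 := R3 + 3·R1
  [ 1   0   4  -3  1 ]
  [ 0  -3   3  -3  0 ]
  [ 0   4  -4   4  0 ]
R2 := -1/3·R2
  [ 1  0   4  -3  1 ]
  [ 0  1  -1   1  0 ]
  [ 0  4  -4   4  0 ]
R3 := R3 − 4·R2
  [ 1  0   4  -3  1 ]
  [ 0  1  -1   1  0 ]
  [ 0  0   0   0  0 ]

[[1, 0, 4, -3, 1], [0, 1, -1, 1, 0], [0, 0, 0, 0, 0]]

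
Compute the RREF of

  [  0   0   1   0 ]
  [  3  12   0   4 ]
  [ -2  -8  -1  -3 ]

r1 <-> r2
  [  3  12   0   4 ]
  [  0   0   1   0 ]
  [ -2  -8  -1  -3 ]
r1 -> 1/3·r1
  [  1   4   0  4/3 ]
  [  0   0   1    0 ]
  [ -2  -8  -1   -3 ]
r3 -> r3 + 2·r1
  [ 1  4   0   4/3 ]
  [ 0  0   1     0 ]
  [ 0  0  -1  -1/3 ]
r3 -> r3 + r2
  [ 1  4  0   4/3 ]
  [ 0  0  1     0 ]
  [ 0  0  0  -1/3 ]
r3 -> -3·r3
  [ 1  4  0  4/3 ]
  [ 0  0  1    0 ]
  [ 0  0  0    1 ]
r1 -> r1 − 4/3·r3
  [ 1  4  0  0 ]
  [ 0  0  1  0 ]
  [ 0  0  0  1 ]

[[1, 4, 0, 0], [0, 0, 1, 0], [0, 0, 0, 1]]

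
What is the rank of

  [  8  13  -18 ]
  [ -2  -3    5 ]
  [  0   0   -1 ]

Multiply r1 by 1/8.
  [  1  13/8  -9/4 ]
  [ -2    -3     5 ]
  [  0     0    -1 ]
Add 2 times r1 to r2.
  [ 1  13/8  -9/4 ]
  [ 0   1/4   1/2 ]
  [ 0     0    -1 ]
Multiply r2 by 4.
  [ 1  13/8  -9/4 ]
  [ 0     1     2 ]
  [ 0     0    -1 ]
Multiply r3 by -1.
  [ 1  13/8  -9/4 ]
  [ 0     1     2 ]
  [ 0     0     1 ]
Subtract 2 times r3 from r2.
  [ 1  13/8  -9/4 ]
  [ 0     1     0 ]
  [ 0     0     1 ]
Add 9/4 times r3 to r1.
  [ 1  13/8  0 ]
  [ 0     1  0 ]
  [ 0     0  1 ]
Subtract 13/8 times r2 from r1.
  [ 1  0  0 ]
  [ 0  1  0 ]
  [ 0  0  1 ]
The reduced form has 3 nonzero rows.

rank = 3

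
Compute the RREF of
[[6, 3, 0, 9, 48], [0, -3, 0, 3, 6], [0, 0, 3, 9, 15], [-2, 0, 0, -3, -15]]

ρ1 → 1/6·ρ1
ρ4 → ρ4 + 2·ρ1
ρ2 → -1/3·ρ2
ρ4 → ρ4 − ρ2
ρ3 → 1/3·ρ3
ρ3 → ρ3 − 3·ρ4
ρ2 → ρ2 + ρ4
ρ1 → ρ1 − 3/2·ρ4
ρ1 → ρ1 − 1/2·ρ2

[[1, 0, 0, 0, 3], [0, 1, 0, 0, 1], [0, 0, 1, 0, -4], [0, 0, 0, 1, 3]]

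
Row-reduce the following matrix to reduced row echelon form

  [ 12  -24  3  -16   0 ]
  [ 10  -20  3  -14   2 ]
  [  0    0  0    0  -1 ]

[[1, -2, 0, -1, 0], [0, 0, 1, -4/3, 0], [0, 0, 0, 0, 1]]

R1 := 1/12·R1
  [  1   -2  1/4  -4/3   0 ]
  [ 10  -20    3   -14   2 ]
  [  0    0    0     0  -1 ]
R2 := R2 − 10·R1
  [ 1  -2  1/4  -4/3   0 ]
  [ 0   0  1/2  -2/3   2 ]
  [ 0   0    0     0  -1 ]
R2 := 2·R2
  [ 1  -2  1/4  -4/3   0 ]
  [ 0   0    1  -4/3   4 ]
  [ 0   0    0     0  -1 ]
R3 := -1·R3
  [ 1  -2  1/4  -4/3  0 ]
  [ 0   0    1  -4/3  4 ]
  [ 0   0    0     0  1 ]
R2 := R2 − 4·R3
  [ 1  -2  1/4  -4/3  0 ]
  [ 0   0    1  -4/3  0 ]
  [ 0   0    0     0  1 ]
R1 := R1 − 1/4·R2
  [ 1  -2  0    -1  0 ]
  [ 0   0  1  -4/3  0 ]
  [ 0   0  0     0  1 ]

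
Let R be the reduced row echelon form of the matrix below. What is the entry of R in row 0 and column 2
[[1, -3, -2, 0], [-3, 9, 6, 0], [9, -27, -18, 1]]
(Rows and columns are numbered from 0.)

R2 := R2 + 3·R1
  [ 1   -3   -2  0 ]
  [ 0    0    0  0 ]
  [ 9  -27  -18  1 ]
R3 := R3 − 9·R1
  [ 1  -3  -2  0 ]
  [ 0   0   0  0 ]
  [ 0   0   0  1 ]
R2 ↔ R3
  [ 1  -3  -2  0 ]
  [ 0   0   0  1 ]
  [ 0   0   0  0 ]

-2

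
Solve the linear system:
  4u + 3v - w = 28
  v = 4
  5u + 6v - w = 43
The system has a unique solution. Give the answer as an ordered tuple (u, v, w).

Form the augmented matrix and row-reduce:
  [ 4  3  -1  |  28 ]
  [ 0  1   0  |   4 ]
  [ 5  6  -1  |  43 ]
ρ1 -> 1/4·ρ1
  [ 1  3/4  -1/4  |   7 ]
  [ 0    1     0  |   4 ]
  [ 5    6    -1  |  43 ]
ρ3 -> ρ3 − 5·ρ1
  [ 1  3/4  -1/4  |  7 ]
  [ 0    1     0  |  4 ]
  [ 0  9/4   1/4  |  8 ]
ρ3 -> ρ3 − 9/4·ρ2
  [ 1  3/4  -1/4  |   7 ]
  [ 0    1     0  |   4 ]
  [ 0    0   1/4  |  -1 ]
ρ3 -> 4·ρ3
  [ 1  3/4  -1/4  |   7 ]
  [ 0    1     0  |   4 ]
  [ 0    0     1  |  -4 ]
ρ1 -> ρ1 + 1/4·ρ3
  [ 1  3/4  0  |   6 ]
  [ 0    1  0  |   4 ]
  [ 0    0  1  |  -4 ]
ρ1 -> ρ1 − 3/4·ρ2
  [ 1  0  0  |   3 ]
  [ 0  1  0  |   4 ]
  [ 0  0  1  |  -4 ]
Reading off the last column: u = 3, v = 4, w = -4.

(3, 4, -4)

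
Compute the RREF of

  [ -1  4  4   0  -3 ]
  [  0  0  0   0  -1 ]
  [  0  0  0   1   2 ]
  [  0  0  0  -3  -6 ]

[[1, -4, -4, 0, 0], [0, 0, 0, 1, 0], [0, 0, 0, 0, 1], [0, 0, 0, 0, 0]]

Multiply ρ1 by -1.
Swap ρ2 and ρ3.
Add 3 times ρ2 to ρ4.
Multiply ρ3 by -1.
Subtract 2 times ρ3 from ρ2.
Subtract 3 times ρ3 from ρ1.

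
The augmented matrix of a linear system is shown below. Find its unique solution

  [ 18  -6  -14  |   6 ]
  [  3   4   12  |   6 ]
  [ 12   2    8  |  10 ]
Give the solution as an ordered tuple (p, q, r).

ρ1 -> 1/18·ρ1
  [  1  -1/3  -7/9  |  1/3 ]
  [  3     4    12  |    6 ]
  [ 12     2     8  |   10 ]
ρ2 -> ρ2 − 3·ρ1
  [  1  -1/3  -7/9  |  1/3 ]
  [  0     5  43/3  |    5 ]
  [ 12     2     8  |   10 ]
ρ3 -> ρ3 − 12·ρ1
  [ 1  -1/3  -7/9  |  1/3 ]
  [ 0     5  43/3  |    5 ]
  [ 0     6  52/3  |    6 ]
ρ2 -> 1/5·ρ2
  [ 1  -1/3   -7/9  |  1/3 ]
  [ 0     1  43/15  |    1 ]
  [ 0     6   52/3  |    6 ]
ρ3 -> ρ3 − 6·ρ2
  [ 1  -1/3   -7/9  |  1/3 ]
  [ 0     1  43/15  |    1 ]
  [ 0     0   2/15  |    0 ]
ρ3 -> 15/2·ρ3
  [ 1  -1/3   -7/9  |  1/3 ]
  [ 0     1  43/15  |    1 ]
  [ 0     0      1  |    0 ]
ρ2 -> ρ2 − 43/15·ρ3
  [ 1  -1/3  -7/9  |  1/3 ]
  [ 0     1     0  |    1 ]
  [ 0     0     1  |    0 ]
ρ1 -> ρ1 + 7/9·ρ3
  [ 1  -1/3  0  |  1/3 ]
  [ 0     1  0  |    1 ]
  [ 0     0  1  |    0 ]
ρ1 -> ρ1 + 1/3·ρ2
  [ 1  0  0  |  2/3 ]
  [ 0  1  0  |    1 ]
  [ 0  0  1  |    0 ]
Reading off the last column: p = 2/3, q = 1, r = 0.

(2/3, 1, 0)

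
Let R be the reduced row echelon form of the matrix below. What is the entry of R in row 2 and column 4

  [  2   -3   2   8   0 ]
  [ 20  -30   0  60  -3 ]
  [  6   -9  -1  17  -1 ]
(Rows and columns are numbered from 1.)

1

ρ1 ← 1/2·ρ1
  [  1  -3/2   1   4   0 ]
  [ 20   -30   0  60  -3 ]
  [  6    -9  -1  17  -1 ]
ρ2 ← ρ2 − 20·ρ1
  [ 1  -3/2    1    4   0 ]
  [ 0     0  -20  -20  -3 ]
  [ 6    -9   -1   17  -1 ]
ρ3 ← ρ3 − 6·ρ1
  [ 1  -3/2    1    4   0 ]
  [ 0     0  -20  -20  -3 ]
  [ 0     0   -7   -7  -1 ]
ρ2 ← -1/20·ρ2
  [ 1  -3/2   1   4     0 ]
  [ 0     0   1   1  3/20 ]
  [ 0     0  -7  -7    -1 ]
ρ3 ← ρ3 + 7·ρ2
  [ 1  -3/2  1  4     0 ]
  [ 0     0  1  1  3/20 ]
  [ 0     0  0  0  1/20 ]
ρ3 ← 20·ρ3
  [ 1  -3/2  1  4     0 ]
  [ 0     0  1  1  3/20 ]
  [ 0     0  0  0     1 ]
ρ2 ← ρ2 − 3/20·ρ3
  [ 1  -3/2  1  4  0 ]
  [ 0     0  1  1  0 ]
  [ 0     0  0  0  1 ]
ρ1 ← ρ1 − ρ2
  [ 1  -3/2  0  3  0 ]
  [ 0     0  1  1  0 ]
  [ 0     0  0  0  1 ]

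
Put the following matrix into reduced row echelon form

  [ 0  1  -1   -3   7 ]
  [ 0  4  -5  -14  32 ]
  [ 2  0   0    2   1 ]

[[1, 0, 0, 1, 1/2], [0, 1, 0, -1, 3], [0, 0, 1, 2, -4]]

ρ1 ↔ ρ3
  [ 2  0   0    2   1 ]
  [ 0  4  -5  -14  32 ]
  [ 0  1  -1   -3   7 ]
ρ1 ← 1/2·ρ1
  [ 1  0   0    1  1/2 ]
  [ 0  4  -5  -14   32 ]
  [ 0  1  -1   -3    7 ]
ρ2 ← 1/4·ρ2
  [ 1  0     0     1  1/2 ]
  [ 0  1  -5/4  -7/2    8 ]
  [ 0  1    -1    -3    7 ]
ρ3 ← ρ3 − ρ2
  [ 1  0     0     1  1/2 ]
  [ 0  1  -5/4  -7/2    8 ]
  [ 0  0   1/4   1/2   -1 ]
ρ3 ← 4·ρ3
  [ 1  0     0     1  1/2 ]
  [ 0  1  -5/4  -7/2    8 ]
  [ 0  0     1     2   -4 ]
ρ2 ← ρ2 + 5/4·ρ3
  [ 1  0  0   1  1/2 ]
  [ 0  1  0  -1    3 ]
  [ 0  0  1   2   -4 ]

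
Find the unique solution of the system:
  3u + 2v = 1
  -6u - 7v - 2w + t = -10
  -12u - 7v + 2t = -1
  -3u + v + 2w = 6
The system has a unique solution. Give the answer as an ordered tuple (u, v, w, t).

(-3, 5, -4, -1)

Form the augmented matrix and row-reduce:
  [   3   2   0  0  |    1 ]
  [  -6  -7  -2  1  |  -10 ]
  [ -12  -7   0  2  |   -1 ]
  [  -3   1   2  0  |    6 ]
r1 -> 1/3·r1
  [   1  2/3   0  0  |  1/3 ]
  [  -6   -7  -2  1  |  -10 ]
  [ -12   -7   0  2  |   -1 ]
  [  -3    1   2  0  |    6 ]
r2 -> r2 + 6·r1
  [   1  2/3   0  0  |  1/3 ]
  [   0   -3  -2  1  |   -8 ]
  [ -12   -7   0  2  |   -1 ]
  [  -3    1   2  0  |    6 ]
r3 -> r3 + 12·r1
  [  1  2/3   0  0  |  1/3 ]
  [  0   -3  -2  1  |   -8 ]
  [  0    1   0  2  |    3 ]
  [ -3    1   2  0  |    6 ]
r4 -> r4 + 3·r1
  [ 1  2/3   0  0  |  1/3 ]
  [ 0   -3  -2  1  |   -8 ]
  [ 0    1   0  2  |    3 ]
  [ 0    3   2  0  |    7 ]
r2 -> -1/3·r2
  [ 1  2/3    0     0  |  1/3 ]
  [ 0    1  2/3  -1/3  |  8/3 ]
  [ 0    1    0     2  |    3 ]
  [ 0    3    2     0  |    7 ]
r3 -> r3 − r2
  [ 1  2/3     0     0  |  1/3 ]
  [ 0    1   2/3  -1/3  |  8/3 ]
  [ 0    0  -2/3   7/3  |  1/3 ]
  [ 0    3     2     0  |    7 ]
r4 -> r4 − 3·r2
  [ 1  2/3     0     0  |  1/3 ]
  [ 0    1   2/3  -1/3  |  8/3 ]
  [ 0    0  -2/3   7/3  |  1/3 ]
  [ 0    0     0     1  |   -1 ]
r3 -> -3/2·r3
  [ 1  2/3    0     0  |   1/3 ]
  [ 0    1  2/3  -1/3  |   8/3 ]
  [ 0    0    1  -7/2  |  -1/2 ]
  [ 0    0    0     1  |    -1 ]
r3 -> r3 + 7/2·r4
  [ 1  2/3    0     0  |  1/3 ]
  [ 0    1  2/3  -1/3  |  8/3 ]
  [ 0    0    1     0  |   -4 ]
  [ 0    0    0     1  |   -1 ]
r2 -> r2 + 1/3·r4
  [ 1  2/3    0  0  |  1/3 ]
  [ 0    1  2/3  0  |  7/3 ]
  [ 0    0    1  0  |   -4 ]
  [ 0    0    0  1  |   -1 ]
r2 -> r2 − 2/3·r3
  [ 1  2/3  0  0  |  1/3 ]
  [ 0    1  0  0  |    5 ]
  [ 0    0  1  0  |   -4 ]
  [ 0    0  0  1  |   -1 ]
r1 -> r1 − 2/3·r2
  [ 1  0  0  0  |  -3 ]
  [ 0  1  0  0  |   5 ]
  [ 0  0  1  0  |  -4 ]
  [ 0  0  0  1  |  -1 ]
Reading off the last column: u = -3, v = 5, w = -4, t = -1.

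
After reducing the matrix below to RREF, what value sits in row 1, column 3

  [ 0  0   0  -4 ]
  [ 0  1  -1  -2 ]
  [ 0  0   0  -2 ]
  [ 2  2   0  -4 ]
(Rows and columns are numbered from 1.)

r1 <=> r4
r1 := 1/2·r1
r3 := -1/2·r3
r4 := r4 + 4·r3
r2 := r2 + 2·r3
r1 := r1 + 2·r3
r1 := r1 − r2

1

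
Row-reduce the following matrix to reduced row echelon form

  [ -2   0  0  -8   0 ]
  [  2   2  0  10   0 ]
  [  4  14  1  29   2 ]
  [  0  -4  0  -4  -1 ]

Multiply R1 by -1/2.
Subtract 2 times R1 from R2.
Subtract 4 times R1 from R3.
Multiply R2 by 1/2.
Subtract 14 times R2 from R3.
Add 4 times R2 to R4.
Multiply R4 by -1.
Subtract 2 times R4 from R3.

[[1, 0, 0, 4, 0], [0, 1, 0, 1, 0], [0, 0, 1, -1, 0], [0, 0, 0, 0, 1]]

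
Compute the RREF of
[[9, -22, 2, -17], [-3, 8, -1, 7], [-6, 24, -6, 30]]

[[1, 0, -1, 3], [0, 1, -1/2, 2], [0, 0, 0, 0]]

R1 ← 1/9·R1
  [  1  -22/9  2/9  -17/9 ]
  [ -3      8   -1      7 ]
  [ -6     24   -6     30 ]
R2 ← R2 + 3·R1
  [  1  -22/9   2/9  -17/9 ]
  [  0    2/3  -1/3    4/3 ]
  [ -6     24    -6     30 ]
R3 ← R3 + 6·R1
  [ 1  -22/9    2/9  -17/9 ]
  [ 0    2/3   -1/3    4/3 ]
  [ 0   28/3  -14/3   56/3 ]
R2 ← 3/2·R2
  [ 1  -22/9    2/9  -17/9 ]
  [ 0      1   -1/2      2 ]
  [ 0   28/3  -14/3   56/3 ]
R3 ← R3 − 28/3·R2
  [ 1  -22/9   2/9  -17/9 ]
  [ 0      1  -1/2      2 ]
  [ 0      0     0      0 ]
R1 ← R1 + 22/9·R2
  [ 1  0    -1  3 ]
  [ 0  1  -1/2  2 ]
  [ 0  0     0  0 ]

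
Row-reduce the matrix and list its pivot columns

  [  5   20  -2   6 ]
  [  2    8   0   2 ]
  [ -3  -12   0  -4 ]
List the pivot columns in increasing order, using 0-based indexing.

R1 := 1/5·R1
  [  1    4  -2/5  6/5 ]
  [  2    8     0    2 ]
  [ -3  -12     0   -4 ]
R2 := R2 − 2·R1
  [  1    4  -2/5   6/5 ]
  [  0    0   4/5  -2/5 ]
  [ -3  -12     0    -4 ]
R3 := R3 + 3·R1
  [ 1  4  -2/5   6/5 ]
  [ 0  0   4/5  -2/5 ]
  [ 0  0  -6/5  -2/5 ]
R2 := 5/4·R2
  [ 1  4  -2/5   6/5 ]
  [ 0  0     1  -1/2 ]
  [ 0  0  -6/5  -2/5 ]
R3 := R3 + 6/5·R2
  [ 1  4  -2/5   6/5 ]
  [ 0  0     1  -1/2 ]
  [ 0  0     0    -1 ]
R3 := -1·R3
  [ 1  4  -2/5   6/5 ]
  [ 0  0     1  -1/2 ]
  [ 0  0     0     1 ]
R2 := R2 + 1/2·R3
  [ 1  4  -2/5  6/5 ]
  [ 0  0     1    0 ]
  [ 0  0     0    1 ]
R1 := R1 − 6/5·R3
  [ 1  4  -2/5  0 ]
  [ 0  0     1  0 ]
  [ 0  0     0  1 ]
R1 := R1 + 2/5·R2
  [ 1  4  0  0 ]
  [ 0  0  1  0 ]
  [ 0  0  0  1 ]
Pivot columns are the columns containing a leading 1.

0, 2, 3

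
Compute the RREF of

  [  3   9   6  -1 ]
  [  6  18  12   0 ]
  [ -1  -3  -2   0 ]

r1 -> 1/3·r1
  [  1   3   2  -1/3 ]
  [  6  18  12     0 ]
  [ -1  -3  -2     0 ]
r2 -> r2 − 6·r1
  [  1   3   2  -1/3 ]
  [  0   0   0     2 ]
  [ -1  -3  -2     0 ]
r3 -> r3 + r1
  [ 1  3  2  -1/3 ]
  [ 0  0  0     2 ]
  [ 0  0  0  -1/3 ]
r2 -> 1/2·r2
  [ 1  3  2  -1/3 ]
  [ 0  0  0     1 ]
  [ 0  0  0  -1/3 ]
r3 -> r3 + 1/3·r2
  [ 1  3  2  -1/3 ]
  [ 0  0  0     1 ]
  [ 0  0  0     0 ]
r1 -> r1 + 1/3·r2
  [ 1  3  2  0 ]
  [ 0  0  0  1 ]
  [ 0  0  0  0 ]

[[1, 3, 2, 0], [0, 0, 0, 1], [0, 0, 0, 0]]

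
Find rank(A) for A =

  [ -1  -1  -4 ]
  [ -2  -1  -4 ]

Multiply ρ1 by -1.
  [  1   1   4 ]
  [ -2  -1  -4 ]
Add 2 times ρ1 to ρ2.
  [ 1  1  4 ]
  [ 0  1  4 ]
Subtract ρ2 from ρ1.
  [ 1  0  0 ]
  [ 0  1  4 ]
The reduced form has 2 nonzero rows.

rank = 2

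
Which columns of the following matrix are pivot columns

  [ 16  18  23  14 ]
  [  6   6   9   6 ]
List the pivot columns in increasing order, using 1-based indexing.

1, 2

Multiply ρ1 by 1/16.
  [ 1  9/8  23/16  7/8 ]
  [ 6    6      9    6 ]
Subtract 6 times ρ1 from ρ2.
  [ 1   9/8  23/16  7/8 ]
  [ 0  -3/4    3/8  3/4 ]
Multiply ρ2 by -4/3.
  [ 1  9/8  23/16  7/8 ]
  [ 0    1   -1/2   -1 ]
Subtract 9/8 times ρ2 from ρ1.
  [ 1  0     2   2 ]
  [ 0  1  -1/2  -1 ]
Pivot columns are the columns containing a leading 1.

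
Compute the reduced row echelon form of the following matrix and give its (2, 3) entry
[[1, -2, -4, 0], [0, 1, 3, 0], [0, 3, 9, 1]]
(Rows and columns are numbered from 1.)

3

ρ3 := ρ3 − 3·ρ2
  [ 1  -2  -4  0 ]
  [ 0   1   3  0 ]
  [ 0   0   0  1 ]
ρ1 := ρ1 + 2·ρ2
  [ 1  0  2  0 ]
  [ 0  1  3  0 ]
  [ 0  0  0  1 ]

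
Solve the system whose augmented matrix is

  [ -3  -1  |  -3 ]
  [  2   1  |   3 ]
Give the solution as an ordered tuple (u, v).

ρ1 := -1/3·ρ1
  [ 1  1/3  |  1 ]
  [ 2    1  |  3 ]
ρ2 := ρ2 − 2·ρ1
  [ 1  1/3  |  1 ]
  [ 0  1/3  |  1 ]
ρ2 := 3·ρ2
  [ 1  1/3  |  1 ]
  [ 0    1  |  3 ]
ρ1 := ρ1 − 1/3·ρ2
  [ 1  0  |  0 ]
  [ 0  1  |  3 ]
Reading off the last column: u = 0, v = 3.

(0, 3)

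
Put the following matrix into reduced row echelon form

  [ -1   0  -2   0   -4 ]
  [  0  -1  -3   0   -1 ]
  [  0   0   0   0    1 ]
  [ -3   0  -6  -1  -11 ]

R1 ← -1·R1
  [  1   0   2   0    4 ]
  [  0  -1  -3   0   -1 ]
  [  0   0   0   0    1 ]
  [ -3   0  -6  -1  -11 ]
R4 ← R4 + 3·R1
  [ 1   0   2   0   4 ]
  [ 0  -1  -3   0  -1 ]
  [ 0   0   0   0   1 ]
  [ 0   0   0  -1   1 ]
R2 ← -1·R2
  [ 1  0  2   0  4 ]
  [ 0  1  3   0  1 ]
  [ 0  0  0   0  1 ]
  [ 0  0  0  -1  1 ]
R3 ↔ R4
  [ 1  0  2   0  4 ]
  [ 0  1  3   0  1 ]
  [ 0  0  0  -1  1 ]
  [ 0  0  0   0  1 ]
R3 ← -1·R3
  [ 1  0  2  0   4 ]
  [ 0  1  3  0   1 ]
  [ 0  0  0  1  -1 ]
  [ 0  0  0  0   1 ]
R3 ← R3 + R4
  [ 1  0  2  0  4 ]
  [ 0  1  3  0  1 ]
  [ 0  0  0  1  0 ]
  [ 0  0  0  0  1 ]
R2 ← R2 − R4
  [ 1  0  2  0  4 ]
  [ 0  1  3  0  0 ]
  [ 0  0  0  1  0 ]
  [ 0  0  0  0  1 ]
R1 ← R1 − 4·R4
  [ 1  0  2  0  0 ]
  [ 0  1  3  0  0 ]
  [ 0  0  0  1  0 ]
  [ 0  0  0  0  1 ]

[[1, 0, 2, 0, 0], [0, 1, 3, 0, 0], [0, 0, 0, 1, 0], [0, 0, 0, 0, 1]]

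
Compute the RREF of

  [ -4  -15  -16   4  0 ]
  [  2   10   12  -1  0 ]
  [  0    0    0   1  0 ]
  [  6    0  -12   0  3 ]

[[1, 0, -2, 0, 0], [0, 1, 8/5, 0, 0], [0, 0, 0, 1, 0], [0, 0, 0, 0, 1]]

Multiply R1 by -1/4.
  [ 1  15/4    4  -1  0 ]
  [ 2    10   12  -1  0 ]
  [ 0     0    0   1  0 ]
  [ 6     0  -12   0  3 ]
Subtract 2 times R1 from R2.
  [ 1  15/4    4  -1  0 ]
  [ 0   5/2    4   1  0 ]
  [ 0     0    0   1  0 ]
  [ 6     0  -12   0  3 ]
Subtract 6 times R1 from R4.
  [ 1   15/4    4  -1  0 ]
  [ 0    5/2    4   1  0 ]
  [ 0      0    0   1  0 ]
  [ 0  -45/2  -36   6  3 ]
Multiply R2 by 2/5.
  [ 1   15/4    4   -1  0 ]
  [ 0      1  8/5  2/5  0 ]
  [ 0      0    0    1  0 ]
  [ 0  -45/2  -36    6  3 ]
Add 45/2 times R2 to R4.
  [ 1  15/4    4   -1  0 ]
  [ 0     1  8/5  2/5  0 ]
  [ 0     0    0    1  0 ]
  [ 0     0    0   15  3 ]
Subtract 15 times R3 from R4.
  [ 1  15/4    4   -1  0 ]
  [ 0     1  8/5  2/5  0 ]
  [ 0     0    0    1  0 ]
  [ 0     0    0    0  3 ]
Multiply R4 by 1/3.
  [ 1  15/4    4   -1  0 ]
  [ 0     1  8/5  2/5  0 ]
  [ 0     0    0    1  0 ]
  [ 0     0    0    0  1 ]
Subtract 2/5 times R3 from R2.
  [ 1  15/4    4  -1  0 ]
  [ 0     1  8/5   0  0 ]
  [ 0     0    0   1  0 ]
  [ 0     0    0   0  1 ]
Add R3 to R1.
  [ 1  15/4    4  0  0 ]
  [ 0     1  8/5  0  0 ]
  [ 0     0    0  1  0 ]
  [ 0     0    0  0  1 ]
Subtract 15/4 times R2 from R1.
  [ 1  0   -2  0  0 ]
  [ 0  1  8/5  0  0 ]
  [ 0  0    0  1  0 ]
  [ 0  0    0  0  1 ]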